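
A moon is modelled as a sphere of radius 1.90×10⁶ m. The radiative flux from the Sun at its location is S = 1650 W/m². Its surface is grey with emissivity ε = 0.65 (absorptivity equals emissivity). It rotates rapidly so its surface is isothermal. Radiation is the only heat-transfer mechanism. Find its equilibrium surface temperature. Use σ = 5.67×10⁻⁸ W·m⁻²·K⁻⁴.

At equilibrium, absorbed power = emitted power.
Absorbing cross-section = πr² = 1.134×10¹³ m²; emitting surface = 4πr² = 4.536×10¹³ m² (ratio 4).
εS·A_cross = εσ·A_surf·T⁴  ⇒  T⁴ = S/(4σ)   (ε cancels).
T⁴ = 1650/(4·5.67×10⁻⁸) = 7.275×10⁹ K⁴.
T = (7.275×10⁹)^(1/4).

T ≈ 292 K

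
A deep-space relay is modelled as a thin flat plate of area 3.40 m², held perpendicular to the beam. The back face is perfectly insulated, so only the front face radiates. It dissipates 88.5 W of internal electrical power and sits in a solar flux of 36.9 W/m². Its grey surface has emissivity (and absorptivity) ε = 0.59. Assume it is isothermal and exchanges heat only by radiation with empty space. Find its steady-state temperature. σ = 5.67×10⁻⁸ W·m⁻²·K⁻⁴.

T ≈ 194 K

At steady state, absorbed solar power + internal power = radiated power.
Absorbed: α·S·A_cross = 0.59·36.9·3.400 = 74.02 W (cross-section A).
Total input = 74.02 + 88.5 = 162.5 W.
Radiated: εσ·A_surf·T⁴ with A_surf = A = 3.400 m².
T⁴ = 162.5/(0.59·5.67×10⁻⁸·3.400) = 1.429×10⁹ K⁴.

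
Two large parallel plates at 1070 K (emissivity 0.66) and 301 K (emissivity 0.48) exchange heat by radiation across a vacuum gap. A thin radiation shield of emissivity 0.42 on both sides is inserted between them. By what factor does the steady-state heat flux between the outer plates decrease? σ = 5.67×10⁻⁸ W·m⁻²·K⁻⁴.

factor ≈ 2.45

Without shield: q₀ = σΔ(T⁴)/(1/ε₁+1/ε₂−1) with denominator 2.598.
With shield the two gaps are in series; the resistances add: (1/ε₁+1/ε_s−1)+(1/ε_s+1/ε₂−1) = 2.896+3.464 = 6.360.
Heat-flux ratio q₀/q = 6.360/2.598.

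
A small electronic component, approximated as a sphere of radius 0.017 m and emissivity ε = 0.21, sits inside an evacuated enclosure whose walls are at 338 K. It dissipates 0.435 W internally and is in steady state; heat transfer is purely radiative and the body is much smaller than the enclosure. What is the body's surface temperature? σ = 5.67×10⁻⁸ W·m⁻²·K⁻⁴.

T ≈ 390 K

For a small grey body in a large enclosure, net radiated power = εσA(T⁴ − T_w⁴).
Steady state: P = εσA(T⁴ − T_w⁴) with A = 4πr² = 0.003632 m².
T⁴ = P/(εσA) + T_w⁴ = 0.435/(0.21·5.67×10⁻⁸·0.003632) + (338)⁴
    = 1.006×10¹⁰ + 1.305×10¹⁰ = 2.311×10¹⁰ K⁴.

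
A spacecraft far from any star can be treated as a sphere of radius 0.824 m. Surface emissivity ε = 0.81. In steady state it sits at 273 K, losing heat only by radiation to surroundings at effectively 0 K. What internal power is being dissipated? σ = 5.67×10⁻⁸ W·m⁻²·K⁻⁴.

P ≈ 2180 W

Steady state: P = εσA T⁴.
A = 4πr² = 8.532 m²; T⁴ = (273)⁴ = 5.555×10⁹ K⁴.
P = 0.81 × 5.67×10⁻⁸ × 8.532 × 5.555×10⁹.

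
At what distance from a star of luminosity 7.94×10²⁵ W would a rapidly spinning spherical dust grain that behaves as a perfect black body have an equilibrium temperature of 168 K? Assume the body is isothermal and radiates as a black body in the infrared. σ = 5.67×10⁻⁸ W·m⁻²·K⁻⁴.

For an isothermal black-emitting sphere, (1−a)S·πr² = σ·4πr²·T⁴ ⇒ S = 4σT⁴/(1−a).
S = 4·5.67×10⁻⁸·(168)⁴/1.00 = 180.7 W/m².
Flux falls as S = L/(4πd²), so d = √(L/(4πS)) = √(7.94×10²⁵/(4π·180.7)).

d ≈ 1.87×10¹¹ m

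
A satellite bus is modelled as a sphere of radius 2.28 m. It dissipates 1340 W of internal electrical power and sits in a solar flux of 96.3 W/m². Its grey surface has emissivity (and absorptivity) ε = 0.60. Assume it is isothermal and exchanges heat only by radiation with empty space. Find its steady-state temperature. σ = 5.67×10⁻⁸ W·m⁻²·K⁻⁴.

T ≈ 179 K

At steady state, absorbed solar power + internal power = radiated power.
Absorbed: α·S·A_cross = 0.60·96.3·16.33 = 943.6 W (cross-section πr²).
Total input = 943.6 + 1340 = 2284 W.
Radiated: εσ·A_surf·T⁴ with A_surf = 4πr² = 65.33 m².
T⁴ = 2284/(0.60·5.67×10⁻⁸·65.33) = 1.028×10⁹ K⁴.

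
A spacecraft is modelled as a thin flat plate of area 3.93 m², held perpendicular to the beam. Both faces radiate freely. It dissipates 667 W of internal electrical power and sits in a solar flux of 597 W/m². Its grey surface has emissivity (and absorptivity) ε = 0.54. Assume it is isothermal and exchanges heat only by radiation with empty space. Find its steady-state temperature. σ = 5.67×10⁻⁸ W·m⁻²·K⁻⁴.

T ≈ 299 K

At steady state, absorbed solar power + internal power = radiated power.
Absorbed: α·S·A_cross = 0.54·597·3.930 = 1267 W (cross-section A).
Total input = 1267 + 667 = 1934 W.
Radiated: εσ·A_surf·T⁴ with A_surf = 2A = 7.860 m².
T⁴ = 1934/(0.54·5.67×10⁻⁸·7.860) = 8.036×10⁹ K⁴.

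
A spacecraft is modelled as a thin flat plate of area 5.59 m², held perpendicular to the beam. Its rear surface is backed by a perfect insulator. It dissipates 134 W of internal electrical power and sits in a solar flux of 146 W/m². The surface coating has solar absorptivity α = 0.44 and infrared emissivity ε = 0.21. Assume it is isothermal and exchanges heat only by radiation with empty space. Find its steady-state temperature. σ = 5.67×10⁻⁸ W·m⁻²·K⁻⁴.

T ≈ 293 K

At steady state, absorbed solar power + internal power = radiated power.
Absorbed: α·S·A_cross = 0.44·146·5.590 = 359.1 W (cross-section A).
Total input = 359.1 + 134 = 493.1 W.
Radiated: εσ·A_surf·T⁴ with A_surf = A = 5.590 m².
T⁴ = 493.1/(0.21·5.67×10⁻⁸·5.590) = 7.408×10⁹ K⁴.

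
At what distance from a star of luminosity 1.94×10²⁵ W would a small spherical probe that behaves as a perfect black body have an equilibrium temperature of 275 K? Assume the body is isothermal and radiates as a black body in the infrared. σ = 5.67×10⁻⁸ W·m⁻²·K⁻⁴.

For an isothermal black-emitting sphere, (1−a)S·πr² = σ·4πr²·T⁴ ⇒ S = 4σT⁴/(1−a).
S = 4·5.67×10⁻⁸·(275)⁴/1.00 = 1297 W/m².
Flux falls as S = L/(4πd²), so d = √(L/(4πS)) = √(1.94×10²⁵/(4π·1297)).

d ≈ 3.45×10¹⁰ m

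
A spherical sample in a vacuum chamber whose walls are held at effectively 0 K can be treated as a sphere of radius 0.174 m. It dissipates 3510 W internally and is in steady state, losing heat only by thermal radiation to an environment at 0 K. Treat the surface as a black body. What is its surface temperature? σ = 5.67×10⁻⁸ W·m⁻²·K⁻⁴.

Steady state: internal power = radiated power, P = εσA T⁴.
Radiating area A = 4πr² = 0.3805 m².
T⁴ = P/(εσA) = 3510/(1.0·5.67×10⁻⁸·0.3805) = 1.627×10¹¹ K⁴.
T = (1.627×10¹¹)^(1/4).

T ≈ 635 K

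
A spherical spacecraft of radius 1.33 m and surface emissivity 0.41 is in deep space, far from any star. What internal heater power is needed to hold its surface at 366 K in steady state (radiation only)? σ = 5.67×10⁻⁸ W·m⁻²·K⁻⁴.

P = εσ·4πr²·T⁴.
4πr² = 22.23 m²; T⁴ = 1.794×10¹⁰ K⁴.
P = 0.41·5.67×10⁻⁸·22.23·1.794×10¹⁰.

P ≈ 9270 W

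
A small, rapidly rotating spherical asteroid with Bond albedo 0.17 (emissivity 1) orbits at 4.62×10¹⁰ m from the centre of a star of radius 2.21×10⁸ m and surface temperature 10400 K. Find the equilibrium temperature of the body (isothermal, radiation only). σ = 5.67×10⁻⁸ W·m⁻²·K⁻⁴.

The star's surface emits σT_*⁴; at distance d the flux is S = σT_*⁴(R_*/d)².
S = 5.67×10⁻⁸·(10400)⁴·(2.21×10⁸/4.62×10¹⁰)² = 15180 W/m².
For an isothermal sphere T⁴ = (1−a)S/(4σ) = 5.555×10¹⁰ K⁴.

T ≈ 485 K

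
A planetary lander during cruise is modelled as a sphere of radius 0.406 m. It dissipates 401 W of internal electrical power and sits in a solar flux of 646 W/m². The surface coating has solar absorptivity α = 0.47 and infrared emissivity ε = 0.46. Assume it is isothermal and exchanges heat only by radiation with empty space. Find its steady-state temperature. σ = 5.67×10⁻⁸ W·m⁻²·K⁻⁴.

At steady state, absorbed solar power + internal power = radiated power.
Absorbed: α·S·A_cross = 0.47·646·0.5178 = 157.2 W (cross-section πr²).
Total input = 157.2 + 401 = 558.2 W.
Radiated: εσ·A_surf·T⁴ with A_surf = 4πr² = 2.071 m².
T⁴ = 558.2/(0.46·5.67×10⁻⁸·2.071) = 1.033×10¹⁰ K⁴.

T ≈ 319 K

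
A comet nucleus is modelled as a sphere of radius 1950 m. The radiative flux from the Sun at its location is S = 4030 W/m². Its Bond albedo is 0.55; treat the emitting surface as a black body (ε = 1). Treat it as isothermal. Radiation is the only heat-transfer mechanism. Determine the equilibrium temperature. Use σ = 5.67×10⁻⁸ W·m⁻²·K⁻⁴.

At equilibrium, absorbed power = emitted power.
Absorbing cross-section = πr² = 1.195×10⁷ m²; emitting surface = 4πr² = 4.778×10⁷ m² (ratio 4).
(1−a)S·A_cross = εσ·A_surf·T⁴  ⇒  T⁴ = (1−a)S/(4σ).
T⁴ = 0.450·4030/(4·5.67×10⁻⁸) = 7.996×10⁹ K⁴.
T = (7.996×10⁹)^(1/4).

T ≈ 299 K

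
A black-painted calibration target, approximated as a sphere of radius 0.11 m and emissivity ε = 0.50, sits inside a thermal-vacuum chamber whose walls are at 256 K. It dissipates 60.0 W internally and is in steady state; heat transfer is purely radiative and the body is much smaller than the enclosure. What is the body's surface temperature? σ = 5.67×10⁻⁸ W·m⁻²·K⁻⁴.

T ≈ 367 K

For a small grey body in a large enclosure, net radiated power = εσA(T⁴ − T_w⁴).
Steady state: P = εσA(T⁴ − T_w⁴) with A = 4πr² = 0.1521 m².
T⁴ = P/(εσA) + T_w⁴ = 60.0/(0.50·5.67×10⁻⁸·0.1521) + (256)⁴
    = 1.392×10¹⁰ + 4.295×10⁹ = 1.821×10¹⁰ K⁴.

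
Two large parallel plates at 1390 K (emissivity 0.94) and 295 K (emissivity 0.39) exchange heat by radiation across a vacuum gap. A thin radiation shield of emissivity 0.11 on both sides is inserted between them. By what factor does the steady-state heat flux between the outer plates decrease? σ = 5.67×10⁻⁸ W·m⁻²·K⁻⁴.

factor ≈ 7.54

Without shield: q₀ = σΔ(T⁴)/(1/ε₁+1/ε₂−1) with denominator 2.628.
With shield the two gaps are in series; the resistances add: (1/ε₁+1/ε_s−1)+(1/ε_s+1/ε₂−1) = 9.155+10.66 = 19.81.
Heat-flux ratio q₀/q = 19.81/2.628.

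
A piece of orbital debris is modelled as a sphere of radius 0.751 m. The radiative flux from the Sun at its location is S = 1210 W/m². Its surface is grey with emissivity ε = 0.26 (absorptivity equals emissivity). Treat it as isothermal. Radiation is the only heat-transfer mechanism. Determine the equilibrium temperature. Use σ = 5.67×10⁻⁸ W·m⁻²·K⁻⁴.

At equilibrium, absorbed power = emitted power.
Absorbing cross-section = πr² = 1.772 m²; emitting surface = 4πr² = 7.087 m² (ratio 4).
εS·A_cross = εσ·A_surf·T⁴  ⇒  T⁴ = S/(4σ)   (ε cancels).
T⁴ = 1210/(4·5.67×10⁻⁸) = 5.335×10⁹ K⁴.
T = (5.335×10⁹)^(1/4).

T ≈ 270 K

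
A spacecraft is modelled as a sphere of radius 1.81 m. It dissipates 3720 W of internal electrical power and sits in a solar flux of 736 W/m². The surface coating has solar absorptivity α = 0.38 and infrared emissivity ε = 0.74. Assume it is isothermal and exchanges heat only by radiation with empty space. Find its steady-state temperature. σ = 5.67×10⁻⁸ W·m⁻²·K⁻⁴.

At steady state, absorbed solar power + internal power = radiated power.
Absorbed: α·S·A_cross = 0.38·736·10.29 = 2879 W (cross-section πr²).
Total input = 2879 + 3720 = 6599 W.
Radiated: εσ·A_surf·T⁴ with A_surf = 4πr² = 41.17 m².
T⁴ = 6599/(0.74·5.67×10⁻⁸·41.17) = 3.820×10⁹ K⁴.

T ≈ 249 K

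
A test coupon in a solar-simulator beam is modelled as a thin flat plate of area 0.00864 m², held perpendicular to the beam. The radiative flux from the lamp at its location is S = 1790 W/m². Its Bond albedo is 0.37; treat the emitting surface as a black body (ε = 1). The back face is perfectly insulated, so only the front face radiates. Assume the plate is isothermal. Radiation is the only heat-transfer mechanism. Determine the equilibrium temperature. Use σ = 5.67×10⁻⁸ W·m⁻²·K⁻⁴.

T ≈ 376 K

At equilibrium, absorbed power = emitted power.
Absorbing cross-section = A = 0.008640 m²; emitting surface = A = 0.008640 m² (ratio 1).
(1−a)S·A_cross = εσ·A_surf·T⁴  ⇒  T⁴ = (1−a)S/(1σ).
T⁴ = 0.630·1790/(1·5.67×10⁻⁸) = 1.989×10¹⁰ K⁴.
T = (1.989×10¹⁰)^(1/4).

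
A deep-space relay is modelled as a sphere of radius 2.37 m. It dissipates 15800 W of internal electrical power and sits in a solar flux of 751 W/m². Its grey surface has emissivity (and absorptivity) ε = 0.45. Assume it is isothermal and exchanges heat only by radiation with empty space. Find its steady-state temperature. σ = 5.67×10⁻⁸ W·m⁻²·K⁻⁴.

At steady state, absorbed solar power + internal power = radiated power.
Absorbed: α·S·A_cross = 0.45·751·17.65 = 5963 W (cross-section πr²).
Total input = 5963 + 15800 = 21760 W.
Radiated: εσ·A_surf·T⁴ with A_surf = 4πr² = 70.58 m².
T⁴ = 21760/(0.45·5.67×10⁻⁸·70.58) = 1.208×10¹⁰ K⁴.

T ≈ 332 K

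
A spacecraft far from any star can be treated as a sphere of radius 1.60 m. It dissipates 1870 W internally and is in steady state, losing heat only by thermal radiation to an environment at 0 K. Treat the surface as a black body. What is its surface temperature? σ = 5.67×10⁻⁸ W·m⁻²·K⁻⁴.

T ≈ 179 K

Steady state: internal power = radiated power, P = εσA T⁴.
Radiating area A = 4πr² = 32.17 m².
T⁴ = P/(εσA) = 1870/(1.0·5.67×10⁻⁸·32.17) = 1.025×10⁹ K⁴.
T = (1.025×10⁹)^(1/4).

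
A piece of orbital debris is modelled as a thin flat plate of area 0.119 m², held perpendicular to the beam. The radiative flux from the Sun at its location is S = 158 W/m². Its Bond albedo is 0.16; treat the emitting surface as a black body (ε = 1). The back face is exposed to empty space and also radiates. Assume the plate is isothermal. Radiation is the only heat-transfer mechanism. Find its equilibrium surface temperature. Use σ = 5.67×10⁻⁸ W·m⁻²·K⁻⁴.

T ≈ 185 K

At equilibrium, absorbed power = emitted power.
Absorbing cross-section = A = 0.1190 m²; emitting surface = 2A = 0.2380 m² (ratio 2).
(1−a)S·A_cross = εσ·A_surf·T⁴  ⇒  T⁴ = (1−a)S/(2σ).
T⁴ = 0.840·158/(2·5.67×10⁻⁸) = 1.170×10⁹ K⁴.
T = (1.170×10⁹)^(1/4).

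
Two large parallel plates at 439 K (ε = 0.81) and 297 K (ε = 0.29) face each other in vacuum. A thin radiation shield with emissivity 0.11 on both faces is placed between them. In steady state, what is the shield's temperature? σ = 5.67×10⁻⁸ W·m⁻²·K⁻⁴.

In steady state the net flux on the hot side equals that on the cold side.
σ(T₁⁴−T_s⁴)/D₁ = σ(T_s⁴−T₂⁴)/D₂, with D₁ = 1/ε₁+1/ε_s−1 = 9.325, D₂ = 1/ε_s+1/ε₂−1 = 11.54.
Solve for T_s⁴: T_s⁴ = (D₂·T₁⁴ + D₁·T₂⁴)/(D₁+D₂) = 2.402×10¹⁰ K⁴.

T_s ≈ 394 K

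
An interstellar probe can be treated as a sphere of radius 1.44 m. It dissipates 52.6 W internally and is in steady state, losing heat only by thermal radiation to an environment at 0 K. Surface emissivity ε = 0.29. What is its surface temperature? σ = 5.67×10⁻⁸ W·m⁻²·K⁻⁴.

Steady state: internal power = radiated power, P = εσA T⁴.
Radiating area A = 4πr² = 26.06 m².
T⁴ = P/(εσA) = 52.6/(0.29·5.67×10⁻⁸·26.06) = 1.228×10⁸ K⁴.
T = (1.228×10⁸)^(1/4).

T ≈ 105 K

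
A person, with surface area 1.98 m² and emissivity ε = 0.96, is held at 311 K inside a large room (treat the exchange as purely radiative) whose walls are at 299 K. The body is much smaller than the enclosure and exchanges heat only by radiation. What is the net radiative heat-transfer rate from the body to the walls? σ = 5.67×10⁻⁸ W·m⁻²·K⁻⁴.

P_net ≈ 147 W

For a small grey body in a large enclosure: P_net = εσA(T_body⁴ − T_wall⁴).
A = 1.98 m²; T_body⁴ − T_wall⁴ = 9.355×10⁹ − 7.993×10⁹ = 1.362×10⁹ K⁴.
|P_net| = 0.96·5.67×10⁻⁸·1.980·1.362×10⁹.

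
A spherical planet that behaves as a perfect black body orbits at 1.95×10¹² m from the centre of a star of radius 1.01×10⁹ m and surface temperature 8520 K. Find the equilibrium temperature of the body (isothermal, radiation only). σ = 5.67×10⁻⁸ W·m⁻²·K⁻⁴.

T ≈ 137 K

The star's surface emits σT_*⁴; at distance d the flux is S = σT_*⁴(R_*/d)².
S = 5.67×10⁻⁸·(8520)⁴·(1.01×10⁹/1.95×10¹²)² = 80.15 W/m².
For an isothermal sphere T⁴ = (1−a)S/(4σ) = 3.534×10⁸ K⁴.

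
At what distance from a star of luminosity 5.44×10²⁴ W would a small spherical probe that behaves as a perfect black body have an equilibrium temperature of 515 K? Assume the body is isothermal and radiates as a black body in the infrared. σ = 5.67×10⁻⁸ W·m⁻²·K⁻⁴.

d ≈ 5.21×10⁹ m

For an isothermal black-emitting sphere, (1−a)S·πr² = σ·4πr²·T⁴ ⇒ S = 4σT⁴/(1−a).
S = 4·5.67×10⁻⁸·(515)⁴/1.00 = 15950 W/m².
Flux falls as S = L/(4πd²), so d = √(L/(4πS)) = √(5.44×10²⁴/(4π·15950)).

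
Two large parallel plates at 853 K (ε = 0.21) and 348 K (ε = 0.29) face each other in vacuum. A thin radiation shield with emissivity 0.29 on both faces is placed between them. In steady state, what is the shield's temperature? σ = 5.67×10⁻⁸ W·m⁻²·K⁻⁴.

T_s ≈ 704 K

In steady state the net flux on the hot side equals that on the cold side.
σ(T₁⁴−T_s⁴)/D₁ = σ(T_s⁴−T₂⁴)/D₂, with D₁ = 1/ε₁+1/ε_s−1 = 7.210, D₂ = 1/ε_s+1/ε₂−1 = 5.897.
Solve for T_s⁴: T_s⁴ = (D₂·T₁⁴ + D₁·T₂⁴)/(D₁+D₂) = 2.462×10¹¹ K⁴.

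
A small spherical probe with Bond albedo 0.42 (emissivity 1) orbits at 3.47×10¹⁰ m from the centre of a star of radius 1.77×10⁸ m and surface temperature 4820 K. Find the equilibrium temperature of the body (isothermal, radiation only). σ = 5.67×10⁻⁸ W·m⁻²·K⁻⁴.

T ≈ 212 K

The star's surface emits σT_*⁴; at distance d the flux is S = σT_*⁴(R_*/d)².
S = 5.67×10⁻⁸·(4820)⁴·(1.77×10⁸/3.47×10¹⁰)² = 796.3 W/m².
For an isothermal sphere T⁴ = (1−a)S/(4σ) = 2.036×10⁹ K⁴.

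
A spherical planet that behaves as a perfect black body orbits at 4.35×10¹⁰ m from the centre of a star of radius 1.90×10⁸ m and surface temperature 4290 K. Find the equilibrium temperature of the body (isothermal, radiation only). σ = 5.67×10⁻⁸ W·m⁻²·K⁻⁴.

The star's surface emits σT_*⁴; at distance d the flux is S = σT_*⁴(R_*/d)².
S = 5.67×10⁻⁸·(4290)⁴·(1.90×10⁸/4.35×10¹⁰)² = 366.4 W/m².
For an isothermal sphere T⁴ = (1−a)S/(4σ) = 1.615×10⁹ K⁴.

T ≈ 200 K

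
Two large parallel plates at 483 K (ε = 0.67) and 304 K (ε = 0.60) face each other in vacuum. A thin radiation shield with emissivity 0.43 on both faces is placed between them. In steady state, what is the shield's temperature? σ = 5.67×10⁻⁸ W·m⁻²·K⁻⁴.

In steady state the net flux on the hot side equals that on the cold side.
σ(T₁⁴−T_s⁴)/D₁ = σ(T_s⁴−T₂⁴)/D₂, with D₁ = 1/ε₁+1/ε_s−1 = 2.818, D₂ = 1/ε_s+1/ε₂−1 = 2.992.
Solve for T_s⁴: T_s⁴ = (D₂·T₁⁴ + D₁·T₂⁴)/(D₁+D₂) = 3.217×10¹⁰ K⁴.

T_s ≈ 424 K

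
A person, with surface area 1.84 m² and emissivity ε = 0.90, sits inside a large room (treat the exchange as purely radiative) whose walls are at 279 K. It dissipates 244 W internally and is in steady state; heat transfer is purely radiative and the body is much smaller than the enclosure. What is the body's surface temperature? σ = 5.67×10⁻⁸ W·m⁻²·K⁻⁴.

T ≈ 305 K

For a small grey body in a large enclosure, net radiated power = εσA(T⁴ − T_w⁴).
Steady state: P = εσA(T⁴ − T_w⁴) with A = 1.84 m².
T⁴ = P/(εσA) + T_w⁴ = 244/(0.90·5.67×10⁻⁸·1.840) + (279)⁴
    = 2.599×10⁹ + 6.059×10⁹ = 8.658×10⁹ K⁴.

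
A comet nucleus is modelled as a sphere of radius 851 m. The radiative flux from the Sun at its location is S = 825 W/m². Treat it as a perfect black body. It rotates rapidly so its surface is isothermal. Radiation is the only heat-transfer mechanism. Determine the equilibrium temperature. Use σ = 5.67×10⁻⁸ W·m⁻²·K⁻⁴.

T ≈ 246 K

At equilibrium, absorbed power = emitted power.
Absorbing cross-section = πr² = 2.275×10⁶ m²; emitting surface = 4πr² = 9.101×10⁶ m² (ratio 4).
S·A_cross = εσ·A_surf·T⁴  ⇒  T⁴ = S/(4σ).
T⁴ = 1.00·825/(4·5.67×10⁻⁸) = 3.638×10⁹ K⁴.
T = (3.638×10⁹)^(1/4).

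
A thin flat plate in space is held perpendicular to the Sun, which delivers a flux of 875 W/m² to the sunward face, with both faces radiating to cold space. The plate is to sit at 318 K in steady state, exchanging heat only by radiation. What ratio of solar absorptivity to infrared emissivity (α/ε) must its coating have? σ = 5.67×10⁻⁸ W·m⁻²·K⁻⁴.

α/ε ≈ 1.33

Balance: αS·A = εσ·2A·T⁴ ⇒ α/ε = 2σT⁴/S.
α/ε = 2·5.67×10⁻⁸·(318)⁴/875 = 2·5.67×10⁻⁸·1.023×10¹⁰/875.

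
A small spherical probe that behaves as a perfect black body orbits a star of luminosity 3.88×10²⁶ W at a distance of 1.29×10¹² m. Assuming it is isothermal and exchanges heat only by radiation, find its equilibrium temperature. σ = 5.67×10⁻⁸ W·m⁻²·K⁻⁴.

First find the stellar flux at distance d: S = L/(4πd²) = 3.88×10²⁶/(4π·(1.29×10¹²)²) = 18.55 W/m².
For an isothermal sphere, absorbed (1−a)S·πr² = emitted σ·4πr²·T⁴, so T⁴ = (1−a)S/(4σ).
T⁴ = 1.00·18.55/(4·5.67×10⁻⁸) = 8.181×10⁷ K⁴.

T ≈ 95.1 K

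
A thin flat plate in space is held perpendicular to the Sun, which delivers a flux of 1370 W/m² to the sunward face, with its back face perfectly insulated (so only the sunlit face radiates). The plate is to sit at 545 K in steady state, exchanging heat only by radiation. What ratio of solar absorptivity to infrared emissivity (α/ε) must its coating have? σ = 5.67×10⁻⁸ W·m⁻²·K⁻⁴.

Balance: αS·A = εσ·1A·T⁴ ⇒ α/ε = σT⁴/S.
α/ε = 5.67×10⁻⁸·(545)⁴/1370 = 5.67×10⁻⁸·8.822×10¹⁰/1370.

α/ε ≈ 3.65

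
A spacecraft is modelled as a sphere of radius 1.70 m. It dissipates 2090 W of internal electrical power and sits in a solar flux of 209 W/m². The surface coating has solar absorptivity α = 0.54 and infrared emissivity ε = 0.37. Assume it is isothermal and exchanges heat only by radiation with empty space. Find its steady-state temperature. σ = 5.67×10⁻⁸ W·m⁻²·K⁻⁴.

At steady state, absorbed solar power + internal power = radiated power.
Absorbed: α·S·A_cross = 0.54·209·9.079 = 1025 W (cross-section πr²).
Total input = 1025 + 2090 = 3115 W.
Radiated: εσ·A_surf·T⁴ with A_surf = 4πr² = 36.32 m².
T⁴ = 3115/(0.37·5.67×10⁻⁸·36.32) = 4.088×10⁹ K⁴.

T ≈ 253 K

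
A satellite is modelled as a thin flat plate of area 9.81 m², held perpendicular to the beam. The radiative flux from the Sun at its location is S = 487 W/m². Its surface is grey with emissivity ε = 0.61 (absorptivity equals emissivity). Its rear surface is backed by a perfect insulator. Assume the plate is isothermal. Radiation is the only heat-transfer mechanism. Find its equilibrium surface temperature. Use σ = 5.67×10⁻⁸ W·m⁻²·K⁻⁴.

At equilibrium, absorbed power = emitted power.
Absorbing cross-section = A = 9.810 m²; emitting surface = A = 9.810 m² (ratio 1).
εS·A_cross = εσ·A_surf·T⁴  ⇒  T⁴ = S/(1σ)   (ε cancels).
T⁴ = 487/(1·5.67×10⁻⁸) = 8.589×10⁹ K⁴.
T = (8.589×10⁹)^(1/4).

T ≈ 304 K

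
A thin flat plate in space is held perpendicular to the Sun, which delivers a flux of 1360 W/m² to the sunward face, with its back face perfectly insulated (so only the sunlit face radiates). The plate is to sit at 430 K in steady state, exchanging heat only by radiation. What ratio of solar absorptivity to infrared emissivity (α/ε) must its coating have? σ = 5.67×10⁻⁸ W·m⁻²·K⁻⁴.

Balance: αS·A = εσ·1A·T⁴ ⇒ α/ε = σT⁴/S.
α/ε = 5.67×10⁻⁸·(430)⁴/1360 = 5.67×10⁻⁸·3.419×10¹⁰/1360.

α/ε ≈ 1.43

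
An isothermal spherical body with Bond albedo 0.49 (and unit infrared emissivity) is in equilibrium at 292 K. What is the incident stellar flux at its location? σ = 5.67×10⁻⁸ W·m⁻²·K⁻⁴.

(1−a)S·πr² = σ·4πr²·T⁴ ⇒ S = 4σT⁴/(1−a).
S = 4·5.67×10⁻⁸·7.270×10⁹/0.510.

S ≈ 3230 W/m²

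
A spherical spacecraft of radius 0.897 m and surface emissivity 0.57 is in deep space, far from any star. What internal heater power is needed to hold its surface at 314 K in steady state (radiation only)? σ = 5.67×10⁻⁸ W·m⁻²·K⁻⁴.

P = εσ·4πr²·T⁴.
4πr² = 10.11 m²; T⁴ = 9.721×10⁹ K⁴.
P = 0.57·5.67×10⁻⁸·10.11·9.721×10⁹.

P ≈ 3180 W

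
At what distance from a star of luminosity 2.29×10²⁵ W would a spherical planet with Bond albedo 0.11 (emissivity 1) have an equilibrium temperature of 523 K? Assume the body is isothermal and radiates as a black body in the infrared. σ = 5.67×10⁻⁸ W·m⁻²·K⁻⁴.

d ≈ 9.78×10⁹ m

For an isothermal black-emitting sphere, (1−a)S·πr² = σ·4πr²·T⁴ ⇒ S = 4σT⁴/(1−a).
S = 4·5.67×10⁻⁸·(523)⁴/0.890 = 19070 W/m².
Flux falls as S = L/(4πd²), so d = √(L/(4πS)) = √(2.29×10²⁵/(4π·19070)).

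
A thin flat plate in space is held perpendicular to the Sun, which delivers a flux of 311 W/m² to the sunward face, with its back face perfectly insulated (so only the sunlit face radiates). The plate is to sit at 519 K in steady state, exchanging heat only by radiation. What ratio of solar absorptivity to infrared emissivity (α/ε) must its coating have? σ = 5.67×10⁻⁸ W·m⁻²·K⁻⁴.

Balance: αS·A = εσ·1A·T⁴ ⇒ α/ε = σT⁴/S.
α/ε = 5.67×10⁻⁸·(519)⁴/311 = 5.67×10⁻⁸·7.256×10¹⁰/311.

α/ε ≈ 13.2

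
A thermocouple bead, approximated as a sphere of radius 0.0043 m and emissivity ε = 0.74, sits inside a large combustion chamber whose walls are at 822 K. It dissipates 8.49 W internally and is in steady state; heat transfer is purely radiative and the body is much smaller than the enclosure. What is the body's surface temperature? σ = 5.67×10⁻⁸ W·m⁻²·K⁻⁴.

For a small grey body in a large enclosure, net radiated power = εσA(T⁴ − T_w⁴).
Steady state: P = εσA(T⁴ − T_w⁴) with A = 4πr² = 2.324×10⁻⁴ m².
T⁴ = P/(εσA) + T_w⁴ = 8.49/(0.74·5.67×10⁻⁸·2.324×10⁻⁴) + (822)⁴
    = 8.709×10¹¹ + 4.565×10¹¹ = 1.327×10¹² K⁴.

T ≈ 1070 K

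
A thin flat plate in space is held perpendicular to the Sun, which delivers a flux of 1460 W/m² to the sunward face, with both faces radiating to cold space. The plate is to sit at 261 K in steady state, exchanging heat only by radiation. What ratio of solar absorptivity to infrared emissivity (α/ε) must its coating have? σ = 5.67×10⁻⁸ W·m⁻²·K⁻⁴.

α/ε ≈ 0.360

Balance: αS·A = εσ·2A·T⁴ ⇒ α/ε = 2σT⁴/S.
α/ε = 2·5.67×10⁻⁸·(261)⁴/1460 = 2·5.67×10⁻⁸·4.640×10⁹/1460.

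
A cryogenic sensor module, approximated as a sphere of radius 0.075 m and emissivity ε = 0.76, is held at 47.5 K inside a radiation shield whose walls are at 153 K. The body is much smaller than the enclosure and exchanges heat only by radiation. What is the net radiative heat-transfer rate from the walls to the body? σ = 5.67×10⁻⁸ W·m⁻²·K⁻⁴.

For a small grey body in a large enclosure: P_net = εσA(T_body⁴ − T_wall⁴).
A = 4πr² = 0.07069 m²; T_body⁴ − T_wall⁴ = 5.091×10⁶ − 5.480×10⁸ = -5.429×10⁸ K⁴.
|P_net| = 0.76·5.67×10⁻⁸·0.07069·5.429×10⁸.

P_net ≈ 1.65 W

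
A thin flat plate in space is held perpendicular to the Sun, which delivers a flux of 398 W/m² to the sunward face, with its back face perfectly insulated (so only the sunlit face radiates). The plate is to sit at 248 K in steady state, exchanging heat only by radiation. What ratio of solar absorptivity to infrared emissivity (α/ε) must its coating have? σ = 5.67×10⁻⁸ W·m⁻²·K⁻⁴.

Balance: αS·A = εσ·1A·T⁴ ⇒ α/ε = σT⁴/S.
α/ε = 5.67×10⁻⁸·(248)⁴/398 = 5.67×10⁻⁸·3.783×10⁹/398.

α/ε ≈ 0.539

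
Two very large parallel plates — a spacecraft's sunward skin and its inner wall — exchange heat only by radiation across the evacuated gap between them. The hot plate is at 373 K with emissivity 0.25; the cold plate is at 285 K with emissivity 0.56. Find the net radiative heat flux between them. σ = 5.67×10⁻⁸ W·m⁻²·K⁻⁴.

q ≈ 151 W/m²

For two infinite grey parallel plates, q = σ(T₁⁴ − T₂⁴)/(1/ε₁ + 1/ε₂ − 1).
T₁⁴ − T₂⁴ = 1.936×10¹⁰ − 6.598×10⁹ = 1.276×10¹⁰ K⁴.
1/ε₁ + 1/ε₂ − 1 = 4.000 + 1.786 − 1 = 4.786.
q = 5.67×10⁻⁸ × 1.276×10¹⁰ / 4.786.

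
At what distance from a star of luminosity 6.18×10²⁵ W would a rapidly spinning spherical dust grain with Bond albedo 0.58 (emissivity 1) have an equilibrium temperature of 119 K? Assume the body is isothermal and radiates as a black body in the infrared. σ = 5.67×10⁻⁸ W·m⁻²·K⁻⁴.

For an isothermal black-emitting sphere, (1−a)S·πr² = σ·4πr²·T⁴ ⇒ S = 4σT⁴/(1−a).
S = 4·5.67×10⁻⁸·(119)⁴/0.420 = 108.3 W/m².
Flux falls as S = L/(4πd²), so d = √(L/(4πS)) = √(6.18×10²⁵/(4π·108.3)).

d ≈ 2.13×10¹¹ m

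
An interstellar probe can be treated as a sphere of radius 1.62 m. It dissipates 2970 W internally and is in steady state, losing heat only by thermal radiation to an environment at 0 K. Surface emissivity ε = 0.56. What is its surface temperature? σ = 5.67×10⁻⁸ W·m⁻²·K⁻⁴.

T ≈ 231 K

Steady state: internal power = radiated power, P = εσA T⁴.
Radiating area A = 4πr² = 32.98 m².
T⁴ = P/(εσA) = 2970/(0.56·5.67×10⁻⁸·32.98) = 2.836×10⁹ K⁴.
T = (2.836×10⁹)^(1/4).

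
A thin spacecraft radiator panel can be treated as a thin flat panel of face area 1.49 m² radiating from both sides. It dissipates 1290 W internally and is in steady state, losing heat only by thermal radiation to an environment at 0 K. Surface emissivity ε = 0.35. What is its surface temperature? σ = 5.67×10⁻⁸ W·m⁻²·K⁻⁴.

T ≈ 384 K

Steady state: internal power = radiated power, P = εσA T⁴.
Radiating area A = 2·1.49 = 2.980 m².
T⁴ = P/(εσA) = 1290/(0.35·5.67×10⁻⁸·2.980) = 2.181×10¹⁰ K⁴.
T = (2.181×10¹⁰)^(1/4).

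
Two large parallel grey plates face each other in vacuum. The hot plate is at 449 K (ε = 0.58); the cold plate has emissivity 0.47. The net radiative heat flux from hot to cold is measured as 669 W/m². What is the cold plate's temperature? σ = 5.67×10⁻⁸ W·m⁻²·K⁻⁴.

q = σ(T₁⁴ − T₂⁴)/(1/ε₁ + 1/ε₂ − 1); denominator = 2.852.
T₂⁴ = T₁⁴ − q·(1/ε₁+1/ε₂−1)/σ = 4.064×10¹⁰ − 669·2.852/5.67×10⁻⁸
    = 6.995×10⁹ K⁴.

T₂ ≈ 289 K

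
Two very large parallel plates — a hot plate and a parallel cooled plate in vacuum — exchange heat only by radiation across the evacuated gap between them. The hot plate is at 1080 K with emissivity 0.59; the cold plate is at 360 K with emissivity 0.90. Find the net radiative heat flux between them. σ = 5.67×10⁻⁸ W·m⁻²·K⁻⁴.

q ≈ 42200 W/m²

For two infinite grey parallel plates, q = σ(T₁⁴ − T₂⁴)/(1/ε₁ + 1/ε₂ − 1).
T₁⁴ − T₂⁴ = 1.360×10¹² − 1.680×10¹⁰ = 1.344×10¹² K⁴.
1/ε₁ + 1/ε₂ − 1 = 1.695 + 1.111 − 1 = 1.806.
q = 5.67×10⁻⁸ × 1.344×10¹² / 1.806.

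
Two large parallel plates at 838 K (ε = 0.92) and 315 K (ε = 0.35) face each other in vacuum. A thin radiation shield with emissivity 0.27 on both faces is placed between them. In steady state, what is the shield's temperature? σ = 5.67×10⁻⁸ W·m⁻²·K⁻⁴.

T_s ≈ 738 K

In steady state the net flux on the hot side equals that on the cold side.
σ(T₁⁴−T_s⁴)/D₁ = σ(T_s⁴−T₂⁴)/D₂, with D₁ = 1/ε₁+1/ε_s−1 = 3.791, D₂ = 1/ε_s+1/ε₂−1 = 5.561.
Solve for T_s⁴: T_s⁴ = (D₂·T₁⁴ + D₁·T₂⁴)/(D₁+D₂) = 2.972×10¹¹ K⁴.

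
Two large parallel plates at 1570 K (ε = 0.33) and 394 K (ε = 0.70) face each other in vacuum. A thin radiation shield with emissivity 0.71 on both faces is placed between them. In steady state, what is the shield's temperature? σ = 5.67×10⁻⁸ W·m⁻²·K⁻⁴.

T_s ≈ 1210 K

In steady state the net flux on the hot side equals that on the cold side.
σ(T₁⁴−T_s⁴)/D₁ = σ(T_s⁴−T₂⁴)/D₂, with D₁ = 1/ε₁+1/ε_s−1 = 3.439, D₂ = 1/ε_s+1/ε₂−1 = 1.837.
Solve for T_s⁴: T_s⁴ = (D₂·T₁⁴ + D₁·T₂⁴)/(D₁+D₂) = 2.131×10¹² K⁴.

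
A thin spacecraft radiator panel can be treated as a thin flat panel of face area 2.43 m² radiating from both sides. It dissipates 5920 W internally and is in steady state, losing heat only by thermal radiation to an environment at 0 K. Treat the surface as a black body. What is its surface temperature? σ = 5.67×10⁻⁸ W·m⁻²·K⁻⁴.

T ≈ 383 K

Steady state: internal power = radiated power, P = εσA T⁴.
Radiating area A = 2·2.43 = 4.860 m².
T⁴ = P/(εσA) = 5920/(1.0·5.67×10⁻⁸·4.860) = 2.148×10¹⁰ K⁴.
T = (2.148×10¹⁰)^(1/4).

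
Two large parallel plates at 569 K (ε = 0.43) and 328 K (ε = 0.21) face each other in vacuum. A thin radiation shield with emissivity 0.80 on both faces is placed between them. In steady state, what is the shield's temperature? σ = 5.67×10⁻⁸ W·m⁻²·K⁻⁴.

In steady state the net flux on the hot side equals that on the cold side.
σ(T₁⁴−T_s⁴)/D₁ = σ(T_s⁴−T₂⁴)/D₂, with D₁ = 1/ε₁+1/ε_s−1 = 2.576, D₂ = 1/ε_s+1/ε₂−1 = 5.012.
Solve for T_s⁴: T_s⁴ = (D₂·T₁⁴ + D₁·T₂⁴)/(D₁+D₂) = 7.317×10¹⁰ K⁴.

T_s ≈ 520 K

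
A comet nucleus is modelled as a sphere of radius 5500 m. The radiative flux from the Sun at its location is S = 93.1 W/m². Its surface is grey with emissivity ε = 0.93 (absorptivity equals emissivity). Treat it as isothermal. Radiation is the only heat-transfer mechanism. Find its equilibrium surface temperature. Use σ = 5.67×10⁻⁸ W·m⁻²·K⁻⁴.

T ≈ 142 K

At equilibrium, absorbed power = emitted power.
Absorbing cross-section = πr² = 9.503×10⁷ m²; emitting surface = 4πr² = 3.801×10⁸ m² (ratio 4).
εS·A_cross = εσ·A_surf·T⁴  ⇒  T⁴ = S/(4σ)   (ε cancels).
T⁴ = 93.1/(4·5.67×10⁻⁸) = 4.105×10⁸ K⁴.
T = (4.105×10⁸)^(1/4).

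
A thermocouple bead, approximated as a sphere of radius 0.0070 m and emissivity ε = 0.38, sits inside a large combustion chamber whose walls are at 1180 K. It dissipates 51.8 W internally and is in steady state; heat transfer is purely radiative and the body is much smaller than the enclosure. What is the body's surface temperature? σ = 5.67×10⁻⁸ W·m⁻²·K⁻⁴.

T ≈ 1550 K

For a small grey body in a large enclosure, net radiated power = εσA(T⁴ − T_w⁴).
Steady state: P = εσA(T⁴ − T_w⁴) with A = 4πr² = 6.158×10⁻⁴ m².
T⁴ = P/(εσA) + T_w⁴ = 51.8/(0.38·5.67×10⁻⁸·6.158×10⁻⁴) + (1180)⁴
    = 3.904×10¹² + 1.939×10¹² = 5.843×10¹² K⁴.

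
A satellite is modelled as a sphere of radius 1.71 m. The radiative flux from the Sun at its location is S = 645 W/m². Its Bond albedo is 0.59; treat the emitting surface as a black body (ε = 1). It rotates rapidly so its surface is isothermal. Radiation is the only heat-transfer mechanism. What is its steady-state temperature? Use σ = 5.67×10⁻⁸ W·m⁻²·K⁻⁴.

T ≈ 185 K

At equilibrium, absorbed power = emitted power.
Absorbing cross-section = πr² = 9.186 m²; emitting surface = 4πr² = 36.75 m² (ratio 4).
(1−a)S·A_cross = εσ·A_surf·T⁴  ⇒  T⁴ = (1−a)S/(4σ).
T⁴ = 0.410·645/(4·5.67×10⁻⁸) = 1.166×10⁹ K⁴.
T = (1.166×10⁹)^(1/4).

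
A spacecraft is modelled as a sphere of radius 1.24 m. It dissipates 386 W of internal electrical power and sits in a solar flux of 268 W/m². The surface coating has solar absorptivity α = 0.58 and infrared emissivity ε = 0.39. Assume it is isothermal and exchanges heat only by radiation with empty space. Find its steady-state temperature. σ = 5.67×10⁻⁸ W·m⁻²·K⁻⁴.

T ≈ 227 K

At steady state, absorbed solar power + internal power = radiated power.
Absorbed: α·S·A_cross = 0.58·268·4.831 = 750.9 W (cross-section πr²).
Total input = 750.9 + 386 = 1137 W.
Radiated: εσ·A_surf·T⁴ with A_surf = 4πr² = 19.32 m².
T⁴ = 1137/(0.39·5.67×10⁻⁸·19.32) = 2.661×10⁹ K⁴.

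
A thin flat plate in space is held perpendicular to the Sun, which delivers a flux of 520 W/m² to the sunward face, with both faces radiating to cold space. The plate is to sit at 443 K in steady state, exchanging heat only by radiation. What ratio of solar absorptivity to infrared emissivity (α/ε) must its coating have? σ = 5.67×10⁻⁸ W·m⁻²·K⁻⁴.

Balance: αS·A = εσ·2A·T⁴ ⇒ α/ε = 2σT⁴/S.
α/ε = 2·5.67×10⁻⁸·(443)⁴/520 = 2·5.67×10⁻⁸·3.851×10¹⁰/520.

α/ε ≈ 8.40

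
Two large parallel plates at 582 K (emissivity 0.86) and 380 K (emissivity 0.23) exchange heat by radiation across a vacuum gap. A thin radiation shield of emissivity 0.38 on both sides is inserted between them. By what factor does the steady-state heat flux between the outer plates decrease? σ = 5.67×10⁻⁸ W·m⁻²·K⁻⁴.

factor ≈ 1.95

Without shield: q₀ = σΔ(T⁴)/(1/ε₁+1/ε₂−1) with denominator 4.511.
With shield the two gaps are in series; the resistances add: (1/ε₁+1/ε_s−1)+(1/ε_s+1/ε₂−1) = 2.794+5.979 = 8.774.
Heat-flux ratio q₀/q = 8.774/4.511.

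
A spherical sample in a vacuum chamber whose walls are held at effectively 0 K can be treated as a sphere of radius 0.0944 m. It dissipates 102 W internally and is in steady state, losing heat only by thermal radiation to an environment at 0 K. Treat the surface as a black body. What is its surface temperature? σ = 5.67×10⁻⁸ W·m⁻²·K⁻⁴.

Steady state: internal power = radiated power, P = εσA T⁴.
Radiating area A = 4πr² = 0.1120 m².
T⁴ = P/(εσA) = 102/(1.0·5.67×10⁻⁸·0.1120) = 1.606×10¹⁰ K⁴.
T = (1.606×10¹⁰)^(1/4).

T ≈ 356 K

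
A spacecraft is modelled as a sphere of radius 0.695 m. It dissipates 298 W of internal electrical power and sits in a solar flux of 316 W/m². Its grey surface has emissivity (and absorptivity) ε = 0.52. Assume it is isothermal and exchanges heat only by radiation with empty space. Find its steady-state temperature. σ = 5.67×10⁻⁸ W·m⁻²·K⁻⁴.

At steady state, absorbed solar power + internal power = radiated power.
Absorbed: α·S·A_cross = 0.52·316·1.517 = 249.4 W (cross-section πr²).
Total input = 249.4 + 298 = 547.4 W.
Radiated: εσ·A_surf·T⁴ with A_surf = 4πr² = 6.070 m².
T⁴ = 547.4/(0.52·5.67×10⁻⁸·6.070) = 3.058×10⁹ K⁴.

T ≈ 235 K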